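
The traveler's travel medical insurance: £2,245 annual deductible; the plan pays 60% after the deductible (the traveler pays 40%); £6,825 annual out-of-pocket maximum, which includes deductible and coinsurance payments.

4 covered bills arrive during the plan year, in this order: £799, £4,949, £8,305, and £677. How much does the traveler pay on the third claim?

Claim 1 (£799): entire amount goes to the deductible. Traveler pays £799; OOP now £799.
Claim 2 (£4,949): £1,446 finishes the deductible; £3,503 goes to coinsurance; coinsurance £3,503 × 40% = £1,401.20. Traveler owes £2,847.20 (running OOP £3,646.20).
Claim 3 (£8,305): 40% coinsurance on £8,305 = £3,322. OOP would hit £6,968.20 > £6,825, so the cap limits the traveler to £6,825 − £3,646.20 = £3,178.80.

£3,178.80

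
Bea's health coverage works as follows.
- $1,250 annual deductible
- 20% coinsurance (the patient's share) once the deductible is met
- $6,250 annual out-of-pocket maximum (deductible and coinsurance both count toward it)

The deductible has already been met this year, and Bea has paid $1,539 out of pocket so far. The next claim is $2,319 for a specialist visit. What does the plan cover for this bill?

$1,855.20

The deductible is already satisfied, so the full bill goes to coinsurance.
20% of $2,319 = $463.80 falls to the patient.
Cumulative spending $1,539 + $463.80 = $2,002.80 stays under the $6,250 maximum.
The insurer covers the remainder: $2,319 − $463.80 = $1,855.20.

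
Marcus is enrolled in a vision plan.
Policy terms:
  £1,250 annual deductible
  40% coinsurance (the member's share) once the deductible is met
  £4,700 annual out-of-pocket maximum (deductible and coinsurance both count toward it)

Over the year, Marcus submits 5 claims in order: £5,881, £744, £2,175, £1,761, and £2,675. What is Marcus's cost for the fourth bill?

£430

Bill 1, £5,881: £1,250 finishes the deductible; £4,631 goes to coinsurance; 40% of £4,631 = £1,852.40. Cost to member: £3,102.40. OOP to date £3,102.40.
Bill 2, £744: deductible met; 40% of £744 = £297.60. Member pays £297.60; OOP now £3,400.
Bill 3, £2,175: 40% coinsurance on £2,175 = £870. Member owes £870 (running OOP £4,270).
Bill 4, £1,761: deductible met; 40% of £1,761 = £704.40. Adding that to £4,270 gives £4,974.40, past the £4,700 cap; member pays only £4,700 − £4,270 = £430.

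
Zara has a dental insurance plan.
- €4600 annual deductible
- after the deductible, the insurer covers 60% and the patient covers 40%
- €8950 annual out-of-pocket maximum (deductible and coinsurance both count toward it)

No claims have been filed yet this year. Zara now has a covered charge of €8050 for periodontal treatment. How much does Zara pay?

€5980

The full €4600 deductible is still open; €4600 of this bill applies to it.
That leaves €8050 − €4600 = €3450 for coinsurance.
Coinsurance: €3450 × 40% = €1380.
That puts the patient's cost at €4600 + €1380 = €5980 before any cap.
Year-to-date out-of-pocket becomes €0 + €5980 = €5980, still under the €8950 maximum, so no cap applies.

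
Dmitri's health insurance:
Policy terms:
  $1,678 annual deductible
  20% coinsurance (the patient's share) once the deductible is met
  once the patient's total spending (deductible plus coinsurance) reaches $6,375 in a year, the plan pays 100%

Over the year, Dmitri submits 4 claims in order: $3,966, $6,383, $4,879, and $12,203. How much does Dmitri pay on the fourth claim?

$1,987

Bill 1, $3,966: deductible takes $1,678, $2,288 remains; patient's 20% is $457.60. Cost to patient: $2,135.60. OOP to date $2,135.60.
Bill 2, $6,383: deductible met; 20% of $6,383 = $1,276.60. Patient pays $1,276.60; OOP now $3,412.20.
Bill 3, $4,879: deductible met; 20% of $4,879 = $975.80. Cost to patient: $975.80. OOP to date $4,388.
Bill 4, $12,203: 20% coinsurance on $12,203 = $2,440.60. OOP would hit $6,828.60 > $6,375, so the cap limits the patient to $6,375 − $4,388 = $1,987.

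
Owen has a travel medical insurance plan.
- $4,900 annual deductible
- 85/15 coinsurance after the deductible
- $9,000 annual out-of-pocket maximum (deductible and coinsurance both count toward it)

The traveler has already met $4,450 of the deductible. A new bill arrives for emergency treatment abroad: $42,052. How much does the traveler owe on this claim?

$4,550

Deductible still to meet: $4,900 − $4,450 = $450.
After the $450 deductible portion, $42,052 − $450 = $41,602 is subject to coinsurance.
15% of $41,602 = $6,240.30 falls to the traveler.
That puts the traveler's cost at $450 + $6,240.30 = $6,690.30 before any cap.
Year-to-date out-of-pocket would reach $4,450 + $6,690.30 = $11,140.30, above the $9,000 maximum, so the traveler pays only $9,000 − $4,450 = $4,550.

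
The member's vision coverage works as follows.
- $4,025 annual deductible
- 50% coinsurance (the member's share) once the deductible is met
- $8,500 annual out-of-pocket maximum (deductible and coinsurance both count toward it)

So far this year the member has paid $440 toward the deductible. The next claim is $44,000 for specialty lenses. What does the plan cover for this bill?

$35,940

Deductible still to meet: $4,025 − $440 = $3,585.
That leaves $44,000 − $3,585 = $40,415 for coinsurance.
Member's 50% share of $40,415 is $20,207.50.
So the member owes $3,585 + $20,207.50 = $23,792.50 before any cap.
Adding $23,792.50 to the $440 already spent would give $24,232.50, which exceeds the $8,500 cap; the member pays just $8,500 − $440 = $8,060.
The plan picks up $44,000 − $8,060 = $35,940.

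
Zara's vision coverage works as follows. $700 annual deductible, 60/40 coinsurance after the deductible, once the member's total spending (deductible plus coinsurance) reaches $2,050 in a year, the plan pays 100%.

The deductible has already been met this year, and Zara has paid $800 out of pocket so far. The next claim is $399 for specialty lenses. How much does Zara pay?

$159.60

With the deductible met, the entire $399 is subject to coinsurance.
40% of $399 = $159.60 falls to the member.
Total out-of-pocket so far would be $800 + $159.60 = $959.60, below the $2,050 cap — no reduction.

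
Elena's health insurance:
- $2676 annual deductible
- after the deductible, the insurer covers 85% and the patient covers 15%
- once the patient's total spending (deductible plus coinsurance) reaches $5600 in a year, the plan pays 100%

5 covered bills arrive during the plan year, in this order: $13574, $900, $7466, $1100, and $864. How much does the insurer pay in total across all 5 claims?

$18304

#1 ($13574): $2676 finishes the deductible; $10898 goes to coinsurance; 15% of $10898 = $1634.70. Cost to patient: $4310.70. OOP to date $4310.70. Plan pays $13574 − $4310.70 = $9263.30.
#2 ($900): deductible met; 15% of $900 = $135. Cost to patient: $135. OOP to date $4445.70. Plan pays $900 − $135 = $765.
#3 ($7466): 15% coinsurance on $7466 = $1119.90. Cost to patient: $1119.90. OOP to date $5565.60. Plan pays $7466 − $1119.90 = $6346.10.
#4 ($1100): deductible met; 15% of $1100 = $165. Adding that to $5565.60 gives $5730.60, past the $5600 cap; patient pays only $5600 − $5565.60 = $34.40. Plan pays $1100 − $34.40 = $1065.60.
#5 ($864): deductible met; 15% of $864 = $129.60. Adding that to $5600 gives $5729.60, past the $5600 cap; patient pays only $5600 − $5600 = $0. Plan pays $864 − $0 = $864.
Insurer total = bills − patient's total = $23904 − $5600 = $18304.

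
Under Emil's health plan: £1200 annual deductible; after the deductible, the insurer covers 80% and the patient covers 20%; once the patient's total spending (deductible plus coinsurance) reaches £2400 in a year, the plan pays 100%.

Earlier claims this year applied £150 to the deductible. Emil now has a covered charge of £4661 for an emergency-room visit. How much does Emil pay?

Remaining deductible: £1200 − £150 = £1050.
The remaining £3611 (= £4661 − £1050) moves to coinsurance.
Patient's 20% share of £3611 is £722.20.
So the patient owes £1050 + £722.20 = £1772.20 before any cap.
Year-to-date out-of-pocket becomes £150 + £1772.20 = £1922.20, still under the £2400 maximum, so no cap applies.

£1772.20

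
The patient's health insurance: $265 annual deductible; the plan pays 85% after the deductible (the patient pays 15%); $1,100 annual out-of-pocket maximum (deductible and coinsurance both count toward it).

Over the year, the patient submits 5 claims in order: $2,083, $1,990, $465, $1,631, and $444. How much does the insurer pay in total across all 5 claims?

$5,513

#1 ($2,083): $265 finishes the deductible; $1,818 goes to coinsurance; 15% of $1,818 = $272.70. Patient pays $537.70; OOP now $537.70. Insurer: $2,083 − $537.70 = $1,545.30.
#2 ($1,990): deductible already satisfied, so patient's share is 15% × $1,990 = $298.50. Patient pays $298.50; OOP now $836.20. Plan pays $1,990 − $298.50 = $1,691.50.
#3 ($465): deductible already satisfied, so patient's share is 15% × $465 = $69.75. Patient owes $69.75 (running OOP $905.95). Insurer: $465 − $69.75 = $395.25.
#4 ($1,631): deductible met; 15% of $1,631 = $244.65. Adding that to $905.95 gives $1,150.60, past the $1,100 cap; patient pays only $1,100 − $905.95 = $194.05. Insurer: $1,631 − $194.05 = $1,436.95.
#5 ($444): deductible already satisfied, so patient's share is 15% × $444 = $66.60. That would push OOP to $1,166.60, over the $1,100 cap, so patient pays $1,100 − $1,100 = $0. Insurer: $444 − $0 = $444.
Insurer total = bills − patient's total = $6,613 − $1,100 = $5,513.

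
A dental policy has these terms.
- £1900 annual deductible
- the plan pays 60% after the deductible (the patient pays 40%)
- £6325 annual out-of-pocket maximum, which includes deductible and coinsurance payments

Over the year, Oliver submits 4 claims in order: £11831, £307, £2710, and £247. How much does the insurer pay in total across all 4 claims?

Claim 1 — £11831: deductible takes £1900, £9931 remains; coinsurance £9931 × 40% = £3972.40. Patient pays £5872.40; OOP now £5872.40. Plan pays £11831 − £5872.40 = £5958.60.
Claim 2 — £307: deductible met; 40% of £307 = £122.80. Patient pays £122.80; OOP now £5995.20. Insurer: £307 − £122.80 = £184.20.
Claim 3 — £2710: 40% coinsurance on £2710 = £1084. Adding that to £5995.20 gives £7079.20, past the £6325 cap; patient pays only £6325 − £5995.20 = £329.80. Plan pays £2710 − £329.80 = £2380.20.
Claim 4 — £247: deductible met; 40% of £247 = £98.80. That would push OOP to £6423.80, over the £6325 cap, so patient pays £6325 − £6325 = £0. Insurer: £247 − £0 = £247.
Insurer total = bills − patient's total = £15095 − £6325 = £8770.

£8770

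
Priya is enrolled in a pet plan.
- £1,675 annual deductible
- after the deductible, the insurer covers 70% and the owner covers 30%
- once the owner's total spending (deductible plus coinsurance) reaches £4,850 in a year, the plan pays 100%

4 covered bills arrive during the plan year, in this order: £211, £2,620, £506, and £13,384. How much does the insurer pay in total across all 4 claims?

Claim 1 — £211: entire amount goes to the deductible. Cost to owner: £211. OOP to date £211. Plan pays £211 − £211 = £0.
Claim 2 — £2,620: deductible takes £1,464, £1,156 remains; owner's 30% is £346.80. Owner owes £1,810.80 (running OOP £2,021.80). Plan pays £2,620 − £1,810.80 = £809.20.
Claim 3 — £506: 30% coinsurance on £506 = £151.80. Owner pays £151.80; OOP now £2,173.60. Plan pays £506 − £151.80 = £354.20.
Claim 4 — £13,384: 30% coinsurance on £13,384 = £4,015.20. That would push OOP to £6,188.80, over the £4,850 cap, so owner pays £4,850 − £2,173.60 = £2,676.40. Insurer: £13,384 − £2,676.40 = £10,707.60.
Insurer total: £0 + £809.20 + £354.20 + £10,707.60 = £11,871.

£11,871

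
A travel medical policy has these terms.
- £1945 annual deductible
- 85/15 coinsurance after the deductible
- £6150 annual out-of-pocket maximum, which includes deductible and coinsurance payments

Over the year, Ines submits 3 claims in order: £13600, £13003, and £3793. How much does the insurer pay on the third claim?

Claim 1 — £13600: £1945 finishes the deductible; £11655 goes to coinsurance; 15% of £11655 = £1748.25. Cost to traveler: £3693.25. OOP to date £3693.25. Plan pays £13600 − £3693.25 = £9906.75.
Claim 2 — £13003: deductible already satisfied, so traveler's share is 15% × £13003 = £1950.45. Traveler pays £1950.45; OOP now £5643.70. Insurer: £13003 − £1950.45 = £11052.55.
Claim 3 — £3793: deductible already satisfied, so traveler's share is 15% × £3793 = £568.95. Adding that to £5643.70 gives £6212.65, past the £6150 cap; traveler pays only £6150 − £5643.70 = £506.30. Insurer: £3793 − £506.30 = £3286.70.

£3286.70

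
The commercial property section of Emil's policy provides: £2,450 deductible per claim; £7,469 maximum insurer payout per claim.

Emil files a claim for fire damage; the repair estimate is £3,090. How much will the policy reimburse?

Subtract the deductible: £3,090 − £2,450 = £640.
£640 is within the £7,469 limit, so the insurer pays £640.

£640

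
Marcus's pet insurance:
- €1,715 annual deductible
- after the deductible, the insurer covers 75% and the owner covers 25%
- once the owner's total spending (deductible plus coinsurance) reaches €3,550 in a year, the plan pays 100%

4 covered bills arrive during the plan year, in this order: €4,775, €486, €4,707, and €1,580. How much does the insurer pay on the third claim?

Bill 1, €4,775: €1,715 to deductible, leaving €3,060; coinsurance €3,060 × 25% = €765. Owner owes €2,480 (running OOP €2,480). Plan pays €4,775 − €2,480 = €2,295.
Bill 2, €486: 25% coinsurance on €486 = €121.50. Owner pays €121.50; OOP now €2,601.50. Insurer: €486 − €121.50 = €364.50.
Bill 3, €4,707: deductible already satisfied, so owner's share is 25% × €4,707 = €1,176.75. Adding that to €2,601.50 gives €3,778.25, past the €3,550 cap; owner pays only €3,550 − €2,601.50 = €948.50. Insurer: €4,707 − €948.50 = €3,758.50.

€3,758.50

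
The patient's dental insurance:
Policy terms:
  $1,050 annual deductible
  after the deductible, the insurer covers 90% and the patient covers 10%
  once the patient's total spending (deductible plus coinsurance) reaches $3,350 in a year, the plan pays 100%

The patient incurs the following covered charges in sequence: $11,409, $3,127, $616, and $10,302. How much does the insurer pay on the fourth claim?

$9,412.20

#1 ($11,409): $1,050 finishes the deductible; $10,359 goes to coinsurance; patient's 10% is $1,035.90. Patient pays $2,085.90; OOP now $2,085.90. Plan pays $11,409 − $2,085.90 = $9,323.10.
#2 ($3,127): deductible met; 10% of $3,127 = $312.70. Patient pays $312.70; OOP now $2,398.60. Plan pays $3,127 − $312.70 = $2,814.30.
#3 ($616): deductible met; 10% of $616 = $61.60. Cost to patient: $61.60. OOP to date $2,460.20. Plan pays $616 − $61.60 = $554.40.
#4 ($10,302): deductible already satisfied, so patient's share is 10% × $10,302 = $1,030.20. That would push OOP to $3,490.40, over the $3,350 cap, so patient pays $3,350 − $2,460.20 = $889.80. Plan pays $10,302 − $889.80 = $9,412.20.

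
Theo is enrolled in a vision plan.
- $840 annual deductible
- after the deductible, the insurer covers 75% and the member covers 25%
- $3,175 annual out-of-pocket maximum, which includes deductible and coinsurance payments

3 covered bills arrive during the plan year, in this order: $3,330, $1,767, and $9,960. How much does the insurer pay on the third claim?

Claim 1 — $3,330: $840 finishes the deductible; $2,490 goes to coinsurance; member's 25% is $622.50. Member owes $1,462.50 (running OOP $1,462.50). Insurer: $3,330 − $1,462.50 = $1,867.50.
Claim 2 — $1,767: 25% coinsurance on $1,767 = $441.75. Member pays $441.75; OOP now $1,904.25. Insurer: $1,767 − $441.75 = $1,325.25.
Claim 3 — $9,960: deductible met; 25% of $9,960 = $2,490. OOP would hit $4,394.25 > $3,175, so the cap limits the member to $3,175 − $1,904.25 = $1,270.75. Plan pays $9,960 − $1,270.75 = $8,689.25.

$8,689.25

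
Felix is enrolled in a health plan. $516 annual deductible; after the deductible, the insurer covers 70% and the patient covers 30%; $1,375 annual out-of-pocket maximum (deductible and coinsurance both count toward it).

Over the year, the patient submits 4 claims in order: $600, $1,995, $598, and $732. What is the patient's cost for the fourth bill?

#1 ($600): $516 finishes the deductible; $84 goes to coinsurance; coinsurance $84 × 30% = $25.20. Patient pays $541.20; OOP now $541.20.
#2 ($1,995): deductible already satisfied, so patient's share is 30% × $1,995 = $598.50. Patient owes $598.50 (running OOP $1,139.70).
#3 ($598): 30% coinsurance on $598 = $179.40. Patient owes $179.40 (running OOP $1,319.10).
#4 ($732): 30% coinsurance on $732 = $219.60. Adding that to $1,319.10 gives $1,538.70, past the $1,375 cap; patient pays only $1,375 − $1,319.10 = $55.90.

$55.90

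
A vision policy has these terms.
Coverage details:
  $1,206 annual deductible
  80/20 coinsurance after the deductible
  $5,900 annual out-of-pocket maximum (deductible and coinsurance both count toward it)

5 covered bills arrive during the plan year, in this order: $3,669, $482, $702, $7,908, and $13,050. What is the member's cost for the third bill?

$140.40

#1 ($3,669): deductible takes $1,206, $2,463 remains; member's 20% is $492.60. Cost to member: $1,698.60. OOP to date $1,698.60.
#2 ($482): deductible met; 20% of $482 = $96.40. Member pays $96.40; OOP now $1,795.
#3 ($702): deductible already satisfied, so member's share is 20% × $702 = $140.40. Member owes $140.40 (running OOP $1,935.40).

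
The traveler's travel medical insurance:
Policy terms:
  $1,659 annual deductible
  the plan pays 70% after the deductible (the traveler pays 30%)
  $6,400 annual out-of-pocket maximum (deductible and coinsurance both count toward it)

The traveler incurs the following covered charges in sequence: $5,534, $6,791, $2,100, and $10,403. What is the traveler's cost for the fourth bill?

Bill 1, $5,534: $1,659 to deductible, leaving $3,875; traveler's 30% is $1,162.50. Traveler owes $2,821.50 (running OOP $2,821.50).
Bill 2, $6,791: deductible already satisfied, so traveler's share is 30% × $6,791 = $2,037.30. Traveler pays $2,037.30; OOP now $4,858.80.
Bill 3, $2,100: deductible met; 30% of $2,100 = $630. Cost to traveler: $630. OOP to date $5,488.80.
Bill 4, $10,403: deductible already satisfied, so traveler's share is 30% × $10,403 = $3,120.90. That would push OOP to $8,609.70, over the $6,400 cap, so traveler pays $6,400 − $5,488.80 = $911.20.

$911.20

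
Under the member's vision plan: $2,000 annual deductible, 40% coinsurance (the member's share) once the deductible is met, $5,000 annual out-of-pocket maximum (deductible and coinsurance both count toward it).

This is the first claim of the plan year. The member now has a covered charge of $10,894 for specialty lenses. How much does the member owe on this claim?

Nothing has been paid toward the $2,000 deductible, so the first $2,000 of this charge is applied there.
That leaves $10,894 − $2,000 = $8,894 for coinsurance.
Member's 40% share of $8,894 is $3,557.60.
Member responsibility before any cap: $2,000 + $3,557.60 = $5,557.60.
That would bring total out-of-pocket to $5,557.60, past the $5,000 cap. The member is capped at $5,000 − $0 = $5,000 on this claim.

$5,000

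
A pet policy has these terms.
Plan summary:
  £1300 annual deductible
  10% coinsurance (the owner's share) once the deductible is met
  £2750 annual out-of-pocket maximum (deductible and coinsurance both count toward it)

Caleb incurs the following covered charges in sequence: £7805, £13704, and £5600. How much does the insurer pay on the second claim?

#1 (£7805): £1300 to deductible, leaving £6505; owner's 10% is £650.50. Cost to owner: £1950.50. OOP to date £1950.50. Insurer: £7805 − £1950.50 = £5854.50.
#2 (£13704): 10% coinsurance on £13704 = £1370.40. That would push OOP to £3320.90, over the £2750 cap, so owner pays £2750 − £1950.50 = £799.50. Plan pays £13704 − £799.50 = £12904.50.

£12904.50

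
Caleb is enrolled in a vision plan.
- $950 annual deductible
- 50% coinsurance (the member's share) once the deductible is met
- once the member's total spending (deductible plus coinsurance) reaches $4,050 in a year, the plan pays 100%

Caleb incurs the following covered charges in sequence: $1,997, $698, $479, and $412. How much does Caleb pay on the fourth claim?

Claim 1 ($1,997): $950 finishes the deductible; $1,047 goes to coinsurance; member's 50% is $523.50. Member owes $1,473.50 (running OOP $1,473.50).
Claim 2 ($698): deductible already satisfied, so member's share is 50% × $698 = $349. Member owes $349 (running OOP $1,822.50).
Claim 3 ($479): deductible already satisfied, so member's share is 50% × $479 = $239.50. Member pays $239.50; OOP now $2,062.
Claim 4 ($412): deductible met; 50% of $412 = $206. Cost to member: $206. OOP to date $2,268.

$206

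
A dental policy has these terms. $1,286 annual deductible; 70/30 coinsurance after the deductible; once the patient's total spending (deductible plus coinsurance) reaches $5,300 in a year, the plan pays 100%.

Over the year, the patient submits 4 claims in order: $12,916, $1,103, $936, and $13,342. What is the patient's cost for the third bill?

$194.10

Claim 1 — $12,916: $1,286 to deductible, leaving $11,630; patient's 30% is $3,489. Patient pays $4,775; OOP now $4,775.
Claim 2 — $1,103: 30% coinsurance on $1,103 = $330.90. Patient owes $330.90 (running OOP $5,105.90).
Claim 3 — $936: deductible already satisfied, so patient's share is 30% × $936 = $280.80. OOP would hit $5,386.70 > $5,300, so the cap limits the patient to $5,300 − $5,105.90 = $194.10.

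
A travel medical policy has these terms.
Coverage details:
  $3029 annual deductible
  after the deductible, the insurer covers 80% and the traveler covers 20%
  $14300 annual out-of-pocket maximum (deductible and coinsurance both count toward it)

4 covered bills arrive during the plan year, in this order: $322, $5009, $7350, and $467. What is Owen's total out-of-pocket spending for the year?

Claim 1 — $322: fully absorbed by the deductible. Traveler pays $322; OOP now $322.
Claim 2 — $5009: $2707 to deductible, leaving $2302; 20% of $2302 = $460.40. Traveler owes $3167.40 (running OOP $3489.40).
Claim 3 — $7350: deductible already satisfied, so traveler's share is 20% × $7350 = $1470. Cost to traveler: $1470. OOP to date $4959.40.
Claim 4 — $467: 20% coinsurance on $467 = $93.40. Traveler pays $93.40; OOP now $5052.80.
Total paid by the traveler: $322 + $3167.40 + $1470 + $93.40 = $5052.80.

$5052.80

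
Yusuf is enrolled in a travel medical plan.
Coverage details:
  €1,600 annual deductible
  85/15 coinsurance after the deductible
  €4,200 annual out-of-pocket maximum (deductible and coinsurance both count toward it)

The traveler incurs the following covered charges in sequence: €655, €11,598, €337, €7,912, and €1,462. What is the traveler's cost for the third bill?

€50.55

Bill 1, €655: entire amount goes to the deductible. Traveler owes €655 (running OOP €655).
Bill 2, €11,598: €945 finishes the deductible; €10,653 goes to coinsurance; coinsurance €10,653 × 15% = €1,597.95. Traveler pays €2,542.95; OOP now €3,197.95.
Bill 3, €337: deductible already satisfied, so traveler's share is 15% × €337 = €50.55. Traveler pays €50.55; OOP now €3,248.50.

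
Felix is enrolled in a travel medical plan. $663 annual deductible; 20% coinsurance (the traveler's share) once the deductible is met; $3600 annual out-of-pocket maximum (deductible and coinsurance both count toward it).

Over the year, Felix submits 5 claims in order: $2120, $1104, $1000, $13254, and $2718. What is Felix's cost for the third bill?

Claim 1 ($2120): deductible takes $663, $1457 remains; 20% of $1457 = $291.40. Traveler pays $954.40; OOP now $954.40.
Claim 2 ($1104): 20% coinsurance on $1104 = $220.80. Traveler owes $220.80 (running OOP $1175.20).
Claim 3 ($1000): 20% coinsurance on $1000 = $200. Traveler pays $200; OOP now $1375.20.

$200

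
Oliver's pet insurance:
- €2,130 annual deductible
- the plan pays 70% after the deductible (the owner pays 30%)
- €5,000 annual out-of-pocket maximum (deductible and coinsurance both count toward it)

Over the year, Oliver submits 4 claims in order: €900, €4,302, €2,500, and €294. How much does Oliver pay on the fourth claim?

Claim 1 (€900): fully absorbed by the deductible. Cost to owner: €900. OOP to date €900.
Claim 2 (€4,302): deductible takes €1,230, €3,072 remains; 30% of €3,072 = €921.60. Owner pays €2,151.60; OOP now €3,051.60.
Claim 3 (€2,500): deductible already satisfied, so owner's share is 30% × €2,500 = €750. Owner pays €750; OOP now €3,801.60.
Claim 4 (€294): deductible met; 30% of €294 = €88.20. Owner owes €88.20 (running OOP €3,889.80).

€88.20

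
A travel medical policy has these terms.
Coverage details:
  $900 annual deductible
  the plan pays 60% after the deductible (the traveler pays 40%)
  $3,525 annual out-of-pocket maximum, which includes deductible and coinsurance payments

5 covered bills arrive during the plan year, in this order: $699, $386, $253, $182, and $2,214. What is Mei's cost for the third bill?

$101.20

Claim 1 ($699): all of it applies to the deductible. Traveler pays $699; OOP now $699.
Claim 2 ($386): $201 finishes the deductible; $185 goes to coinsurance; coinsurance $185 × 40% = $74. Traveler owes $275 (running OOP $974).
Claim 3 ($253): 40% coinsurance on $253 = $101.20. Cost to traveler: $101.20. OOP to date $1,075.20.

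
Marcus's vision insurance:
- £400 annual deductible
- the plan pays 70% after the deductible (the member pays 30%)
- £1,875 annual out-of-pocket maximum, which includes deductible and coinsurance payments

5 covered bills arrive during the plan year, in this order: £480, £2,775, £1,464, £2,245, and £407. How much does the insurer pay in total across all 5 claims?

Claim 1 (£480): £400 finishes the deductible; £80 goes to coinsurance; member's 30% is £24. Member pays £424; OOP now £424. Insurer: £480 − £424 = £56.
Claim 2 (£2,775): 30% coinsurance on £2,775 = £832.50. Cost to member: £832.50. OOP to date £1,256.50. Plan pays £2,775 − £832.50 = £1,942.50.
Claim 3 (£1,464): 30% coinsurance on £1,464 = £439.20. Cost to member: £439.20. OOP to date £1,695.70. Insurer: £1,464 − £439.20 = £1,024.80.
Claim 4 (£2,245): 30% coinsurance on £2,245 = £673.50. Adding that to £1,695.70 gives £2,369.20, past the £1,875 cap; member pays only £1,875 − £1,695.70 = £179.30. Plan pays £2,245 − £179.30 = £2,065.70.
Claim 5 (£407): deductible met; 30% of £407 = £122.10. OOP would hit £1,997.10 > £1,875, so the cap limits the member to £1,875 − £1,875 = £0. Insurer: £407 − £0 = £407.
Insurer total: £56 + £1,942.50 + £1,024.80 + £2,065.70 + £407 = £5,496.

£5,496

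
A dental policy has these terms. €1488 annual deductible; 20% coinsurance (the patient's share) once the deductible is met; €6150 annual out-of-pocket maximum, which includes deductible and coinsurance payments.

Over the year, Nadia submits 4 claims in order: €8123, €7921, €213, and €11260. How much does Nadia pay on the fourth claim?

Claim 1 — €8123: deductible takes €1488, €6635 remains; coinsurance €6635 × 20% = €1327. Cost to patient: €2815. OOP to date €2815.
Claim 2 — €7921: deductible already satisfied, so patient's share is 20% × €7921 = €1584.20. Patient owes €1584.20 (running OOP €4399.20).
Claim 3 — €213: 20% coinsurance on €213 = €42.60. Patient pays €42.60; OOP now €4441.80.
Claim 4 — €11260: 20% coinsurance on €11260 = €2252. That would push OOP to €6693.80, over the €6150 cap, so patient pays €6150 − €4441.80 = €1708.20.

€1708.20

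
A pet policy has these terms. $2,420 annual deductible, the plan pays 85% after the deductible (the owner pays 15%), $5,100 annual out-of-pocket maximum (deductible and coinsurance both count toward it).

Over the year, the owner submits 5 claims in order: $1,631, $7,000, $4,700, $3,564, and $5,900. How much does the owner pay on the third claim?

#1 ($1,631): entire amount goes to the deductible. Cost to owner: $1,631. OOP to date $1,631.
#2 ($7,000): $789 to deductible, leaving $6,211; owner's 15% is $931.65. Owner owes $1,720.65 (running OOP $3,351.65).
#3 ($4,700): 15% coinsurance on $4,700 = $705. Owner owes $705 (running OOP $4,056.65).

$705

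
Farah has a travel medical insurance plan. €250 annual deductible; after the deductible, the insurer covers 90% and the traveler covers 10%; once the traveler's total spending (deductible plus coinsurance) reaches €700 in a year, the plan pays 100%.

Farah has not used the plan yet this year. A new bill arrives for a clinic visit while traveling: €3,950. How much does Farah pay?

Nothing has been paid toward the €250 deductible, so the first €250 of this charge is applied there.
The remaining €3,700 (= €3,950 − €250) moves to coinsurance.
10% of €3,700 = €370 falls to the traveler.
So the traveler owes €250 + €370 = €620 before any cap.
Cumulative spending €0 + €620 = €620 stays under the €700 maximum.

€620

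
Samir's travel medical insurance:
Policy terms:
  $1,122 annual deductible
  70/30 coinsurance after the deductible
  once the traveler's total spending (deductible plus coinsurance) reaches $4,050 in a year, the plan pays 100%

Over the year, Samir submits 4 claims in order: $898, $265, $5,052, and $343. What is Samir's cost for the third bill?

Bill 1, $898: all of it applies to the deductible. Traveler owes $898 (running OOP $898).
Bill 2, $265: $224 to deductible, leaving $41; traveler's 30% is $12.30. Traveler pays $236.30; OOP now $1,134.30.
Bill 3, $5,052: 30% coinsurance on $5,052 = $1,515.60. Cost to traveler: $1,515.60. OOP to date $2,649.90.

$1,515.60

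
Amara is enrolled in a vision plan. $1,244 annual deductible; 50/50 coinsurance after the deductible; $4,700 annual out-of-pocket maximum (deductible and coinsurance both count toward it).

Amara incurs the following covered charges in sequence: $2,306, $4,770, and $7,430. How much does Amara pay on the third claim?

Bill 1, $2,306: deductible takes $1,244, $1,062 remains; member's 50% is $531. Cost to member: $1,775. OOP to date $1,775.
Bill 2, $4,770: 50% coinsurance on $4,770 = $2,385. Member pays $2,385; OOP now $4,160.
Bill 3, $7,430: deductible already satisfied, so member's share is 50% × $7,430 = $3,715. That would push OOP to $7,875, over the $4,700 cap, so member pays $4,700 − $4,160 = $540.

$540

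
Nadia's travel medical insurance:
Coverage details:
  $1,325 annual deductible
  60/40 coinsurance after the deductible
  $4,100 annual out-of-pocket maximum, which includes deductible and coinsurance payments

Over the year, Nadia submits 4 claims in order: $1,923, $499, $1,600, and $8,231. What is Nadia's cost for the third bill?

Claim 1 ($1,923): deductible takes $1,325, $598 remains; traveler's 40% is $239.20. Cost to traveler: $1,564.20. OOP to date $1,564.20.
Claim 2 ($499): deductible met; 40% of $499 = $199.60. Cost to traveler: $199.60. OOP to date $1,763.80.
Claim 3 ($1,600): 40% coinsurance on $1,600 = $640. Traveler owes $640 (running OOP $2,403.80).

$640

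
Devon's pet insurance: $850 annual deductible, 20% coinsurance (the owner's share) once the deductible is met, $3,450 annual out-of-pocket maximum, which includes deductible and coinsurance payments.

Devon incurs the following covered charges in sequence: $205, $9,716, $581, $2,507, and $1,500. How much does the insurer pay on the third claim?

#1 ($205): all of it applies to the deductible. Owner pays $205; OOP now $205. Insurer: $205 − $205 = $0.
#2 ($9,716): $645 to deductible, leaving $9,071; 20% of $9,071 = $1,814.20. Cost to owner: $2,459.20. OOP to date $2,664.20. Insurer: $9,716 − $2,459.20 = $7,256.80.
#3 ($581): deductible already satisfied, so owner's share is 20% × $581 = $116.20. Owner pays $116.20; OOP now $2,780.40. Insurer: $581 − $116.20 = $464.80.

$464.80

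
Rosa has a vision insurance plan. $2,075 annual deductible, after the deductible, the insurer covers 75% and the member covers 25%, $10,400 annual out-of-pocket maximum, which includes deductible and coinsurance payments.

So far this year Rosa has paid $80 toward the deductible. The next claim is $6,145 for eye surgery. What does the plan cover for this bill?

$80 of the $2,075 deductible is already met, leaving $1,995.
The remaining $4,150 (= $6,145 − $1,995) moves to coinsurance.
25% of $4,150 = $1,037.50 falls to the member.
Member responsibility before any cap: $1,995 + $1,037.50 = $3,032.50.
Total out-of-pocket so far would be $80 + $3,032.50 = $3,112.50, below the $10,400 cap — no reduction.
The insurer covers the remainder: $6,145 − $3,032.50 = $3,112.50.

$3,112.50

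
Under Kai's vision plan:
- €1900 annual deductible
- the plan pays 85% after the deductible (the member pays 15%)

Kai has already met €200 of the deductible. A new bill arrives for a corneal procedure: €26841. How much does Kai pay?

€5471.15

Deductible still to meet: €1900 − €200 = €1700.
That leaves €26841 − €1700 = €25141 for coinsurance.
15% of €25141 = €3771.15 falls to the member.
So the member owes €1700 + €3771.15 = €5471.15.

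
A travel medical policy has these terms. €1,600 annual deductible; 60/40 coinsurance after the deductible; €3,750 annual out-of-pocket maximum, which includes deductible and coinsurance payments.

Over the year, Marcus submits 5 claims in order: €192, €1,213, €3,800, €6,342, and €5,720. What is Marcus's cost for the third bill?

#1 (€192): fully absorbed by the deductible. Traveler pays €192; OOP now €192.
#2 (€1,213): all of it applies to the deductible. Traveler pays €1,213; OOP now €1,405.
#3 (€3,800): €195 to deductible, leaving €3,605; 40% of €3,605 = €1,442. Cost to traveler: €1,637. OOP to date €3,042.

€1,637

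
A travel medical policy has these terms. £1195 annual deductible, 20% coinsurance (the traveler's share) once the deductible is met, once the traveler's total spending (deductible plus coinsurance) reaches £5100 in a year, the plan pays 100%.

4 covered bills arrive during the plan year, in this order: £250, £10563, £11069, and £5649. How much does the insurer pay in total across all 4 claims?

£22431

Bill 1, £250: all of it applies to the deductible. Traveler pays £250; OOP now £250. Plan pays £250 − £250 = £0.
Bill 2, £10563: £945 to deductible, leaving £9618; traveler's 20% is £1923.60. Cost to traveler: £2868.60. OOP to date £3118.60. Insurer: £10563 − £2868.60 = £7694.40.
Bill 3, £11069: deductible met; 20% of £11069 = £2213.80. OOP would hit £5332.40 > £5100, so the cap limits the traveler to £5100 − £3118.60 = £1981.40. Insurer: £11069 − £1981.40 = £9087.60.
Bill 4, £5649: deductible already satisfied, so traveler's share is 20% × £5649 = £1129.80. Adding that to £5100 gives £6229.80, past the £5100 cap; traveler pays only £5100 − £5100 = £0. Insurer: £5649 − £0 = £5649.
Insurer total = bills − traveler's total = £27531 − £5100 = £22431.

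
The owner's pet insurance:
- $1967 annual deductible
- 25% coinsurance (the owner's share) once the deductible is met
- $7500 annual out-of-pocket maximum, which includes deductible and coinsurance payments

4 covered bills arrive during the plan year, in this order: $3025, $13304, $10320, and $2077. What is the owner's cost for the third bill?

$1942.50

Bill 1, $3025: deductible takes $1967, $1058 remains; 25% of $1058 = $264.50. Cost to owner: $2231.50. OOP to date $2231.50.
Bill 2, $13304: deductible met; 25% of $13304 = $3326. Owner pays $3326; OOP now $5557.50.
Bill 3, $10320: deductible already satisfied, so owner's share is 25% × $10320 = $2580. That would push OOP to $8137.50, over the $7500 cap, so owner pays $7500 − $5557.50 = $1942.50.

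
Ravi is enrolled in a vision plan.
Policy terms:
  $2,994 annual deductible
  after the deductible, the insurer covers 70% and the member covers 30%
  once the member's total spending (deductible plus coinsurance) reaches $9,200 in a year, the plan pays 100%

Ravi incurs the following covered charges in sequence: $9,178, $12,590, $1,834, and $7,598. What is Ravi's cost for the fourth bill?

Bill 1, $9,178: deductible takes $2,994, $6,184 remains; 30% of $6,184 = $1,855.20. Member pays $4,849.20; OOP now $4,849.20.
Bill 2, $12,590: deductible met; 30% of $12,590 = $3,777. Member pays $3,777; OOP now $8,626.20.
Bill 3, $1,834: deductible met; 30% of $1,834 = $550.20. Cost to member: $550.20. OOP to date $9,176.40.
Bill 4, $7,598: 30% coinsurance on $7,598 = $2,279.40. That would push OOP to $11,455.80, over the $9,200 cap, so member pays $9,200 − $9,176.40 = $23.60.

$23.60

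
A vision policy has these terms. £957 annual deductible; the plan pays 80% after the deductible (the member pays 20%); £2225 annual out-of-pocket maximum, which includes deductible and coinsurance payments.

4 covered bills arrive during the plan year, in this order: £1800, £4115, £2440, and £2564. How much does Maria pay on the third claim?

£276.40

Claim 1 — £1800: £957 to deductible, leaving £843; member's 20% is £168.60. Member owes £1125.60 (running OOP £1125.60).
Claim 2 — £4115: deductible met; 20% of £4115 = £823. Member owes £823 (running OOP £1948.60).
Claim 3 — £2440: deductible already satisfied, so member's share is 20% × £2440 = £488. Adding that to £1948.60 gives £2436.60, past the £2225 cap; member pays only £2225 − £1948.60 = £276.40.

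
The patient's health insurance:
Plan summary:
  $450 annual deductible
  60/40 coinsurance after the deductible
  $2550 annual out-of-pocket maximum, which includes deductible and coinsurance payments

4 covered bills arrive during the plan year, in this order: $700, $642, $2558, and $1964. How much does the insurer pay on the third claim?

Bill 1, $700: deductible takes $450, $250 remains; patient's 40% is $100. Patient owes $550 (running OOP $550). Insurer: $700 − $550 = $150.
Bill 2, $642: deductible met; 40% of $642 = $256.80. Cost to patient: $256.80. OOP to date $806.80. Plan pays $642 − $256.80 = $385.20.
Bill 3, $2558: deductible already satisfied, so patient's share is 40% × $2558 = $1023.20. Patient owes $1023.20 (running OOP $1830). Plan pays $2558 − $1023.20 = $1534.80.

$1534.80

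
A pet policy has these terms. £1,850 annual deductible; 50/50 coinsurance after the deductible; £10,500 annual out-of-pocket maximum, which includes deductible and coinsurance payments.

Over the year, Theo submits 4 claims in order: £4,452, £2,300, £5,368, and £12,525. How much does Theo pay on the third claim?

Bill 1, £4,452: deductible takes £1,850, £2,602 remains; owner's 50% is £1,301. Owner owes £3,151 (running OOP £3,151).
Bill 2, £2,300: deductible already satisfied, so owner's share is 50% × £2,300 = £1,150. Owner pays £1,150; OOP now £4,301.
Bill 3, £5,368: 50% coinsurance on £5,368 = £2,684. Owner owes £2,684 (running OOP £6,985).

£2,684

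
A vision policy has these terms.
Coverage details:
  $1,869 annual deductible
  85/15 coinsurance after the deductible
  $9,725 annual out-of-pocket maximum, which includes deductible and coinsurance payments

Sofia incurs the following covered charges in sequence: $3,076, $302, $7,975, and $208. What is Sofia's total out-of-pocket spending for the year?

$3,322.80

#1 ($3,076): deductible takes $1,869, $1,207 remains; member's 15% is $181.05. Cost to member: $2,050.05. OOP to date $2,050.05.
#2 ($302): deductible met; 15% of $302 = $45.30. Member owes $45.30 (running OOP $2,095.35).
#3 ($7,975): deductible already satisfied, so member's share is 15% × $7,975 = $1,196.25. Member pays $1,196.25; OOP now $3,291.60.
#4 ($208): 15% coinsurance on $208 = $31.20. Member pays $31.20; OOP now $3,322.80.
Summing the member's payments: $2,050.05 + $45.30 + $1,196.25 + $31.20 = $3,322.80.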